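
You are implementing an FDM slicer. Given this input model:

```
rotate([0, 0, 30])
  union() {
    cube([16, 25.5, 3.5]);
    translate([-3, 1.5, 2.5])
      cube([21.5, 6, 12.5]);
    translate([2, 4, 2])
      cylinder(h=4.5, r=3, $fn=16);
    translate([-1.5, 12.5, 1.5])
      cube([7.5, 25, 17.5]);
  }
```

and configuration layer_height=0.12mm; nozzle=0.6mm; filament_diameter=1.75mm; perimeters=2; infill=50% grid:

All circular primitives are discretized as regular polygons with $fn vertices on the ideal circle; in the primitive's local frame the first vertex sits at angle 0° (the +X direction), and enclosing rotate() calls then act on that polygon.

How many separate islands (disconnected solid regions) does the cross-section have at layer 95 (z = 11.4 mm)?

2

At z = 11.4 mm: the cube does not reach this height (z outside [0, 3.5]); the 21.5×6 cube at (-3, 1.5) contributes its full rectangle; the cylinder at (2, 4) is not intersected at this z (z outside [2, 6.5]); the cube at (-1.5, 12.5) is present — its section is the full 7.5×25 rectangle; Combining (union): the 2 present regions are separate (no shared area or edge), so areas and boundary lengths simply add and each stays a separate island — 2 connected regions; (whole slice rotated 30° about Z — lengths, areas and connectivity unchanged). Overall, the cross-section has 2 separate islands. Island count = 2.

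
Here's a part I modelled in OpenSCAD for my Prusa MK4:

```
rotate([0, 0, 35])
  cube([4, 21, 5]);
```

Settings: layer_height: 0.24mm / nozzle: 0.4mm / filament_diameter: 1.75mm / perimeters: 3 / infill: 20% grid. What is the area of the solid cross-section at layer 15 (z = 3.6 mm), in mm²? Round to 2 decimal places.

At z = 3.6 mm: the 4×21 cube contributes its full rectangle (area 84.00 mm²); (whole slice rotated 35° about Z — lengths, areas and connectivity unchanged). Overall, the cross-section is a single solid region. Net area = 84.00 mm².

84.00 mm²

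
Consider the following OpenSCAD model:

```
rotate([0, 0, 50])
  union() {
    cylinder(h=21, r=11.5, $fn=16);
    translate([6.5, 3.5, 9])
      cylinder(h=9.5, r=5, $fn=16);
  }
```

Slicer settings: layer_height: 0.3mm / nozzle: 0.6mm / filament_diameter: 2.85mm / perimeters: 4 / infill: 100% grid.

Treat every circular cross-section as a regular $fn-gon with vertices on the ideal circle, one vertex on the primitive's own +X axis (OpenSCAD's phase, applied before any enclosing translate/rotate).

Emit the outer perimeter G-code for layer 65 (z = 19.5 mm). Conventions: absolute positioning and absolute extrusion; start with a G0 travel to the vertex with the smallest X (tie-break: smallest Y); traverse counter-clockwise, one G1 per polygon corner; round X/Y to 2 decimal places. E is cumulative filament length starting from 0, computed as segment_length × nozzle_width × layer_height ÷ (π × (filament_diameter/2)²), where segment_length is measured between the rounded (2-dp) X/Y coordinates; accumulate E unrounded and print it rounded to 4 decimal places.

G0 X-11.46 Y-1.00 Z19.50
G1 X-10.20 Y-5.31 E0.1267
G1 X-7.39 Y-8.81 E0.2533
G1 X-3.46 Y-10.97 E0.3799
G1 X1.00 Y-11.46 E0.5065
G1 X5.31 Y-10.20 E0.6332
G1 X8.81 Y-7.39 E0.7598
G1 X10.97 Y-3.46 E0.8864
G1 X11.46 Y1.00 E1.0130
G1 X10.20 Y5.31 E1.1397
G1 X7.39 Y8.81 E1.2663
G1 X3.46 Y10.97 E1.3928
G1 X-1.00 Y11.46 E1.5194
G1 X-5.31 Y10.20 E1.6461
G1 X-8.81 Y7.39 E1.7728
G1 X-10.97 Y3.46 E1.8993
G1 X-11.46 Y-1.00 E2.0259

At z = 19.5 mm: the r=11.5 cylinder gives a regular 16-gon of circumradius 11.5 (constant along its height); the cylinder at (6.5, 3.5) does not reach this height (z outside [9, 18.5]); Merging all regions: only the r=11.5 cylinder is present, so the union is just that shape — 1 connected region; (whole slice rotated 50° about Z — lengths, areas and connectivity unchanged). The outline is a single polygon with 16 vertices. Extrusion per mm of travel: 0.6 × 0.3 / (π × 1.425²) = 0.028216. Accumulating E over each segment gives final E = 2.0259.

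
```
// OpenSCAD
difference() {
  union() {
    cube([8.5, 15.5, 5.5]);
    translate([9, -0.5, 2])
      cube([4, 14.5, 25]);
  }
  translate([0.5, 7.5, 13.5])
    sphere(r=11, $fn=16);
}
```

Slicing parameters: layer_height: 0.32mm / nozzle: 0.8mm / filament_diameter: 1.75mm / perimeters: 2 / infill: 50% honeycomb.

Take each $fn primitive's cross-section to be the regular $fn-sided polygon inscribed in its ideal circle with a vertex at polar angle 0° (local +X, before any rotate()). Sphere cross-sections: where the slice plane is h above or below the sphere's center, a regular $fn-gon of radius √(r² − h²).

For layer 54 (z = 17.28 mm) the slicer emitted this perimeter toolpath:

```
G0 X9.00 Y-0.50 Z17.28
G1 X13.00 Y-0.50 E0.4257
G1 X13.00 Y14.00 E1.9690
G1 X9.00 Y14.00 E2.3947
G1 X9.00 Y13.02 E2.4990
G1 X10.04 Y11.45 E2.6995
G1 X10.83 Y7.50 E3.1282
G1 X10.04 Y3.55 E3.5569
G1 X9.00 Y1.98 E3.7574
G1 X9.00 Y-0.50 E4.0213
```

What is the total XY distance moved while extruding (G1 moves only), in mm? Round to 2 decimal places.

Sum the Euclidean lengths of each G1 segment: total = 37.78 mm.

37.78 mm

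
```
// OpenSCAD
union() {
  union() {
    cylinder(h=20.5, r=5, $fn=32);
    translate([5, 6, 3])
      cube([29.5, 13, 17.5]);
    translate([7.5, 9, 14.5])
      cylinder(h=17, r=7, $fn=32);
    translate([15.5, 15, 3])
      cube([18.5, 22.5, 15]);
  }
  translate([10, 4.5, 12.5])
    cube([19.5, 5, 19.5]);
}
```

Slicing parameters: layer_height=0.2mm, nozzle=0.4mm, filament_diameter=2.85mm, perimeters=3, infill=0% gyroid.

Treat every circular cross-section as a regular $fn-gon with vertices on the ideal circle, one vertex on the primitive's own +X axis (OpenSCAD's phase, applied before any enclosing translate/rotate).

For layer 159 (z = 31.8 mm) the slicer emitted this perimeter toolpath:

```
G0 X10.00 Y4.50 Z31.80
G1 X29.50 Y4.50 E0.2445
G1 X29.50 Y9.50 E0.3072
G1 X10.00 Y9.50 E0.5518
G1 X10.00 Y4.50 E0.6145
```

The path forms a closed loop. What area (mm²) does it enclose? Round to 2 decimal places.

97.50 mm²

Apply the shoelace formula to the sequence of (X, Y) vertices; enclosed area = 97.50 mm².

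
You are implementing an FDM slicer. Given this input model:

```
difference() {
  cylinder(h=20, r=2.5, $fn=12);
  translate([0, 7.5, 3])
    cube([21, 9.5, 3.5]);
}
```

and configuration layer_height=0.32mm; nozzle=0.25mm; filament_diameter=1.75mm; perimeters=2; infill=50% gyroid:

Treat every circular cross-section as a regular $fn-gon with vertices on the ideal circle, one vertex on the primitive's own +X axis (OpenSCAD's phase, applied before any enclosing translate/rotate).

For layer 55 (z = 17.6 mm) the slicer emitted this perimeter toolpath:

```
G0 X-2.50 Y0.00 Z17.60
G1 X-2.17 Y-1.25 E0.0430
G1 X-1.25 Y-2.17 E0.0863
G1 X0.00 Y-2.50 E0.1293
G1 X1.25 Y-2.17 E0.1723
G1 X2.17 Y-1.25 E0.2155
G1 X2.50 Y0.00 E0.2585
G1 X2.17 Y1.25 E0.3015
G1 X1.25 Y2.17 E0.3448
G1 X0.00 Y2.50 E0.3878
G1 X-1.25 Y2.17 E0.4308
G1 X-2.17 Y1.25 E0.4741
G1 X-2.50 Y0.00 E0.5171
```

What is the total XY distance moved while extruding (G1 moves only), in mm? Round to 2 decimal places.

15.55 mm

Sum the Euclidean lengths of each G1 segment: total = 15.55 mm.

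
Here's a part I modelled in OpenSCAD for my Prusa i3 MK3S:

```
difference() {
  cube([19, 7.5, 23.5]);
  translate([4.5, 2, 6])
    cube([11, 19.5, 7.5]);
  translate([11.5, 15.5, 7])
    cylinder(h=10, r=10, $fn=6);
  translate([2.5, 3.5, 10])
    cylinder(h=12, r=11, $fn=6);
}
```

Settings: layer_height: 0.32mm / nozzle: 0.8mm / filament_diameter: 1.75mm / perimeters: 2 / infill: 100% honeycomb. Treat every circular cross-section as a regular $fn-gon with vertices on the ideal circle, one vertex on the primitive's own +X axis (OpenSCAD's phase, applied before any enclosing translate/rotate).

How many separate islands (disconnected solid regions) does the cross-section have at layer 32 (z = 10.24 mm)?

1

At z = 10.24 mm: the cube is present — its section is the full 19×7.5 rectangle; the cube at (4.5, 2) (footprint 11×19.5) is included at this height; the cylinder at (11.5, 15.5): section is a regular 6-gon, circumradius r=10; the cylinder at (2.5, 3.5): section is a regular 6-gon, circumradius r=11; Taking the first minus the rest: starting from the 19×7.5 cube, the 11×19.5 cube at (4.5, 2) partially overlaps it — only the 60.50 mm² overlap (of its 214.50 mm²) is removed, clipping the outline; the r=10 cylinder at (11.5, 15.5) partially overlaps it — only the 0.79 mm² overlap (of its 259.81 mm²) is removed, clipping the outline; the r=11 cylinder at (2.5, 3.5) partially overlaps it — only the 48.86 mm² overlap (of its 314.37 mm²) is removed, clipping the outline — 1 connected region. Overall, the cross-section is a single solid region. Island count = 1.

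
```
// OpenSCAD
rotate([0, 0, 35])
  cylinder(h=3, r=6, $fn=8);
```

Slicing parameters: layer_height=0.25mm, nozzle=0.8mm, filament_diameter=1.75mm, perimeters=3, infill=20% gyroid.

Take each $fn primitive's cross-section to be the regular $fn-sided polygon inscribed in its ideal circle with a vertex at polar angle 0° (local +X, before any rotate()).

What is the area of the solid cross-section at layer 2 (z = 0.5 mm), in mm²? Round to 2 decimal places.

At z = 0.5 mm: the r=6 cylinder contributes a regular 8-gon of circumradius 6 (area = (8/2)·6.000²·sin(360°/8) = 101.82 mm²); (whole slice rotated 35° about Z — lengths, areas and connectivity unchanged). Overall, the cross-section is a single solid region. Net area = 101.82 mm².

101.82 mm²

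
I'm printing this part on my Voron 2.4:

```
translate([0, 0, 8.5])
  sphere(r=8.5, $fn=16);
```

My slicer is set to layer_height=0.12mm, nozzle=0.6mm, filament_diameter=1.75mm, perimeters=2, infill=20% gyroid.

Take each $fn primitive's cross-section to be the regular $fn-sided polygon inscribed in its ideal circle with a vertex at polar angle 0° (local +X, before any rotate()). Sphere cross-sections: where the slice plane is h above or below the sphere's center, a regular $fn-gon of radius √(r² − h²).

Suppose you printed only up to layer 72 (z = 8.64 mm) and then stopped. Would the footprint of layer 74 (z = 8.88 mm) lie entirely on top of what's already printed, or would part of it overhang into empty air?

entirely on top

Compare the two slices. At z = 8.64: the sphere: section is a regular 16-gon, circumradius = √(r²−h²) = √(8.5²−0.14²) = 8.499 (area = (16/2)·8.499²·sin(360°/16) = 221.13 mm²). At z = 8.88: the r=8.5 sphere slices to a regular 16-gon of circumradius 8.492 (√(r²−h²) with h=0.38 from center) (area = (16/2)·8.492²·sin(360°/16) = 220.75 mm²). Checking containment: the cross-section at z = 8.88 is a subset of the cross-section at z = 8.64.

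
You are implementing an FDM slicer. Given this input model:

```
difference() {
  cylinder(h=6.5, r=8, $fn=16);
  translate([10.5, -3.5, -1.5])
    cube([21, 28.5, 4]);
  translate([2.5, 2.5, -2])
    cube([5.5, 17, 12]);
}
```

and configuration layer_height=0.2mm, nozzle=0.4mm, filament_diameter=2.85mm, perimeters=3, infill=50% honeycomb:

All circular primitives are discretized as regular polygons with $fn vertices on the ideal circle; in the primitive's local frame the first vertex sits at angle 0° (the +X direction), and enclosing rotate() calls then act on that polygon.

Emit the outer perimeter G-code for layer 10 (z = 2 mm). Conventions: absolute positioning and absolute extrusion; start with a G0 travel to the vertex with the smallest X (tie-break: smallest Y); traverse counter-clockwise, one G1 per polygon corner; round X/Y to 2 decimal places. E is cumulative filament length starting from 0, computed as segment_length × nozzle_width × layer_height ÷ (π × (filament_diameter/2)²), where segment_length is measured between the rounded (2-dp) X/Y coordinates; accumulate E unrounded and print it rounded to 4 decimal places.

G0 X-8.00 Y0.00 Z2.00
G1 X-7.39 Y-3.06 E0.0391
G1 X-5.66 Y-5.66 E0.0783
G1 X-3.06 Y-7.39 E0.1175
G1 X0.00 Y-8.00 E0.1566
G1 X3.06 Y-7.39 E0.1957
G1 X5.66 Y-5.66 E0.2349
G1 X7.39 Y-3.06 E0.2740
G1 X8.00 Y0.00 E0.3132
G1 X7.50 Y2.50 E0.3451
G1 X2.50 Y2.50 E0.4078
G1 X2.50 Y7.50 E0.4705
G1 X0.00 Y8.00 E0.5025
G1 X-3.06 Y7.39 E0.5416
G1 X-5.66 Y5.66 E0.5808
G1 X-7.39 Y3.06 E0.6200
G1 X-8.00 Y0.00 E0.6591

At z = 2 mm: the r=8 cylinder contributes a regular 16-gon of circumradius 8; the cube at (10.5, -3.5) (footprint 21×28.5) is included at this height; the cube at (2.5, 2.5) (footprint 5.5×17) is included at this height; Taking the first minus the rest: starting from the r=8 cylinder, the 21×28.5 cube at (10.5, -3.5) misses the remaining region (no effect); the 5.5×17 cube at (2.5, 2.5) partially overlaps it — only the 16.48 mm² overlap (of its 93.50 mm²) is removed, clipping the outline — 1 connected region. The outline is a single polygon with 16 vertices. Extrusion per mm of travel: 0.4 × 0.2 / (π × 1.425²) = 0.012540. Accumulating E over each segment gives final E = 0.6591.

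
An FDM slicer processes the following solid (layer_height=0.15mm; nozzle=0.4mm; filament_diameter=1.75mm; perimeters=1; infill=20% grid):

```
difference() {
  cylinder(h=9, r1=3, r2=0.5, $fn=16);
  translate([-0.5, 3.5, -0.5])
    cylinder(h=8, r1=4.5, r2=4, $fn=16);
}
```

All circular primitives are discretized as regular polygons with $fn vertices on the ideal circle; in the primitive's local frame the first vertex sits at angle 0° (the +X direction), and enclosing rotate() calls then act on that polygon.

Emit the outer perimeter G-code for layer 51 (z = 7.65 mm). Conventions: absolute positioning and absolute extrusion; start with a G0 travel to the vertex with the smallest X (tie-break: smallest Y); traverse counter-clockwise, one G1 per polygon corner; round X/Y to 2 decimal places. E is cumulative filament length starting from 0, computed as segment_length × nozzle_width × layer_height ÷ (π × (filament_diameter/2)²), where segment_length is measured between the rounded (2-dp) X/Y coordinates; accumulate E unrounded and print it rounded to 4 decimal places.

At z = 7.65 mm: the cone contributes a regular 16-gon of circumradius 0.875 (interpolated between r1=3 and r2=0.5 at t=0.850); the cone at (-0.5, 3.5) is not intersected at this z (z outside [-0.5, 7.5]); Subtracting the remaining from the first: none of the subtracted shapes is present at this height, so the cone is unchanged — 1 connected region. The outline is a single polygon with 16 vertices. Extrusion per mm of travel: 0.4 × 0.15 / (π × 0.875²) = 0.024945. Accumulating E over each segment gives final E = 0.1365.

G0 X-0.88 Y0.00 Z7.65
G1 X-0.81 Y-0.33 E0.0084
G1 X-0.62 Y-0.62 E0.0171
G1 X-0.33 Y-0.81 E0.0257
G1 X0.00 Y-0.88 E0.0341
G1 X0.33 Y-0.81 E0.0425
G1 X0.62 Y-0.62 E0.0512
G1 X0.81 Y-0.33 E0.0598
G1 X0.88 Y0.00 E0.0683
G1 X0.81 Y0.33 E0.0767
G1 X0.62 Y0.62 E0.0853
G1 X0.33 Y0.81 E0.0940
G1 X0.00 Y0.88 E0.1024
G1 X-0.33 Y0.81 E0.1108
G1 X-0.62 Y0.62 E0.1194
G1 X-0.81 Y0.33 E0.1281
G1 X-0.88 Y0.00 E0.1365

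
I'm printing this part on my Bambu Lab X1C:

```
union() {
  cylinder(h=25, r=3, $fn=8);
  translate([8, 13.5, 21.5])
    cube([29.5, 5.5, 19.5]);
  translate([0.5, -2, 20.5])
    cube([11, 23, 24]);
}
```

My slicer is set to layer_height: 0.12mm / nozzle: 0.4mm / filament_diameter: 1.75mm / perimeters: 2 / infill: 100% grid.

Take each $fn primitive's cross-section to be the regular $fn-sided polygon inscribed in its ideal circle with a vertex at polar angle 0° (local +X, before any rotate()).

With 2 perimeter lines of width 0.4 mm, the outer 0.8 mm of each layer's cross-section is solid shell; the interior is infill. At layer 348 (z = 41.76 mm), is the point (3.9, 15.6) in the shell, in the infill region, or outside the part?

At z = 41.76 mm: the cylinder is absent (z outside [0, 25]); the cube at (8, 13.5) is absent (z outside [21.5, 41]); the cube at (0.5, -2) (footprint 11×23) is included at this height; Taking the union: only the 11×23 cube at (0.5, -2) is present, so the union is just that shape — 1 connected region. Overall, the cross-section is a single solid region. The nearest boundary edge runs (0.50, 21.00)→(0.50, -2.00); distance from the point to it = 3.40 mm. The point is inside the cross-section and 3.40 mm from the nearest boundary — more than the 0.8 mm shell width (2 × 0.4), so it's in the infill interior.

infill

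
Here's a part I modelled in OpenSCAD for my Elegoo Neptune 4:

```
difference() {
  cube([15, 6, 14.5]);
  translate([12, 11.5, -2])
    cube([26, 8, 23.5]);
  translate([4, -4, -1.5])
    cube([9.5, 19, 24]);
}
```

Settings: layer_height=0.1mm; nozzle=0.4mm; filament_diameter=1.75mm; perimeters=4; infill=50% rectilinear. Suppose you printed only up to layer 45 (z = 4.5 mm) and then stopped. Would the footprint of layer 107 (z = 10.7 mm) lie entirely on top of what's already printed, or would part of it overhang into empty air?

Compare the two slices. At z = 4.5: the cube (footprint 15×6) is included at this height (area 90.00 mm²); the cube at (12, 11.5) (footprint 26×8) is included at this height (area 208.00 mm²); the cube at (4, -4) is present — its section is the full 9.5×19 rectangle (area 180.50 mm²); Subtracting the remaining from the first: starting from the 15×6 cube (90.00 mm²), the 26×8 cube at (12, 11.5) misses the remaining region (no effect); the 9.5×19 cube at (4, -4) partially overlaps it — only the 57.00 mm² overlap (of its 180.50 mm²) is removed, clipping the outline — area = 33.00 mm². At z = 10.7: the cube is present — its section is the full 15×6 rectangle (area 90.00 mm²); the cube at (12, 11.5) is present — its section is the full 26×8 rectangle (area 208.00 mm²); the cube at (4, -4) is present — its section is the full 9.5×19 rectangle (area 180.50 mm²); Subtracting the remaining from the first: starting from the 15×6 cube (90.00 mm²), the 26×8 cube at (12, 11.5) misses the remaining region (no effect); the 9.5×19 cube at (4, -4) partially overlaps it — only the 57.00 mm² overlap (of its 180.50 mm²) is removed, clipping the outline — area = 33.00 mm². Checking containment: the cross-section at z = 10.7 is a subset of the cross-section at z = 4.5.

entirely on top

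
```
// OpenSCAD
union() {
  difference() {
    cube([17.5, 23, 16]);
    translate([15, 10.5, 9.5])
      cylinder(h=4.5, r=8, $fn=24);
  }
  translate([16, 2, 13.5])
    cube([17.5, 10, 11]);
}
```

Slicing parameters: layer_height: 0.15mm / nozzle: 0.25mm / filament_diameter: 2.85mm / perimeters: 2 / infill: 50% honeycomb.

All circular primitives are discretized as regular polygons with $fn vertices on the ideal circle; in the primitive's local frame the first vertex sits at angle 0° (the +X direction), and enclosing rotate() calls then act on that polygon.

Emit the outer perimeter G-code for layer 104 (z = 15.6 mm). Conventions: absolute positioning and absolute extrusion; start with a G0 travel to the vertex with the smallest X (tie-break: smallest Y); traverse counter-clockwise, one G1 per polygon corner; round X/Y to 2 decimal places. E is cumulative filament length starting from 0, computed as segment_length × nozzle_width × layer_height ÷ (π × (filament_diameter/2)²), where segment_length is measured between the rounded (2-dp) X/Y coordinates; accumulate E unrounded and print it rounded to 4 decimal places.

At z = 15.6 mm: the cube is present — its section is the full 17.5×23 rectangle; the cylinder at (15, 10.5) does not reach this height (z outside [9.5, 14]); Subtracting the remaining from the first: none of the subtracted shapes is present at this height, so the 17.5×23 cube is unchanged — 1 connected region; the 17.5×10 cube at (16, 2) contributes its full rectangle; Taking the union: the regions partially overlap (shared area 15.00 mm²), so overlapping operands fuse into one piece — 1 connected region. The outline is a single polygon with 8 vertices. Extrusion per mm of travel: 0.25 × 0.15 / (π × 1.425²) = 0.005878. Accumulating E over each segment gives final E = 0.6642.

G0 X0.00 Y0.00 Z15.60
G1 X17.50 Y0.00 E0.1029
G1 X17.50 Y2.00 E0.1146
G1 X33.50 Y2.00 E0.2087
G1 X33.50 Y12.00 E0.2675
G1 X17.50 Y12.00 E0.3615
G1 X17.50 Y23.00 E0.4262
G1 X0.00 Y23.00 E0.5290
G1 X0.00 Y0.00 E0.6642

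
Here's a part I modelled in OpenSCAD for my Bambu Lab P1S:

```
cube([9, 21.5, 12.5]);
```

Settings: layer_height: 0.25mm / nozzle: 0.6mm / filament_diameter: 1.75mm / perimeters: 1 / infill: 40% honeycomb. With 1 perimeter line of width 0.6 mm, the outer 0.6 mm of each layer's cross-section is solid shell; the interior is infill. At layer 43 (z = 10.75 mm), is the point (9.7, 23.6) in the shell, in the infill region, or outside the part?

outside

At z = 10.75 mm: the cube (footprint 9×21.5) is included at this height. Overall, the cross-section is a single solid region. The nearest boundary edge runs (9.00, 0.00)→(9.00, 21.50); distance from the point to it = 2.21 mm. The point is not inside any of the regions above, so it lies outside the cross-section (2.21 mm from the nearest boundary).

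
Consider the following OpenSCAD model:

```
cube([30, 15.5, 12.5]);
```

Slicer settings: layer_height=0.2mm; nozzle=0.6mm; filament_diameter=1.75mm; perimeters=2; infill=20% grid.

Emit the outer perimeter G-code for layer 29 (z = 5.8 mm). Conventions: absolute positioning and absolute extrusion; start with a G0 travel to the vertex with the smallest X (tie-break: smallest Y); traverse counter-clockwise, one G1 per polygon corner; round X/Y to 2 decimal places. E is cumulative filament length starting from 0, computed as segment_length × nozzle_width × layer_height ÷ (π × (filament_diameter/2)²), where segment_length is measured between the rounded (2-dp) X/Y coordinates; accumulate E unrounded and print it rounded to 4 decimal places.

G0 X0.00 Y0.00 Z5.80
G1 X30.00 Y0.00 E1.4967
G1 X30.00 Y15.50 E2.2700
G1 X0.00 Y15.50 E3.7667
G1 X0.00 Y0.00 E4.5400

At z = 5.8 mm: the cube (footprint 30×15.5) is included at this height. The outline is a single polygon with 4 vertices. Extrusion per mm of travel: 0.6 × 0.2 / (π × 0.875²) = 0.049890. Accumulating E over each segment gives final E = 4.5400.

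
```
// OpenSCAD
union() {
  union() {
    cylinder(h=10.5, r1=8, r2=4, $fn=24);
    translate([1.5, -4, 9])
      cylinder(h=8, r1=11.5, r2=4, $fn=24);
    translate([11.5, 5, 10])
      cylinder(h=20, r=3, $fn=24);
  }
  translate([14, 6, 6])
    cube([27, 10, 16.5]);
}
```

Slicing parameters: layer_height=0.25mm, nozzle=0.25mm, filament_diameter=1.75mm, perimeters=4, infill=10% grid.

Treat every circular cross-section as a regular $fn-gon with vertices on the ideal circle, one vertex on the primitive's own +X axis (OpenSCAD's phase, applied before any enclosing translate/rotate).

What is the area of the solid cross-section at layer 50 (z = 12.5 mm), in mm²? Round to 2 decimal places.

507.64 mm²

At z = 12.5 mm: the cone is not intersected at this z (z outside [0, 10.5]); the cone at (1.5, -4): at t=0.438 of its height the radius interpolates to r₁+(r₂−r₁)t = 8.219, giving a regular 24-gon of that circumradius (area = (24/2)·8.219²·sin(360°/24) = 209.79 mm²); the r=3 cylinder at (11.5, 5) contributes a regular 24-gon of circumradius 3 (area = (24/2)·3.000²·sin(360°/24) = 27.95 mm²); Taking the union: the 2 present regions are separate (no shared area or edge), so areas and boundary lengths simply add and each stays a separate island — area = 237.74 mm²; the 27×10 cube at (14, 6) contributes its full rectangle (area 270.00 mm²); Taking the union: the regions partially overlap — summed areas 507.74 mm² minus the doubly-counted overlap 0.11 mm² gives 507.64 mm² — area = 507.64 mm². Overall, the cross-section has 2 separate islands. Net area = 507.64 mm².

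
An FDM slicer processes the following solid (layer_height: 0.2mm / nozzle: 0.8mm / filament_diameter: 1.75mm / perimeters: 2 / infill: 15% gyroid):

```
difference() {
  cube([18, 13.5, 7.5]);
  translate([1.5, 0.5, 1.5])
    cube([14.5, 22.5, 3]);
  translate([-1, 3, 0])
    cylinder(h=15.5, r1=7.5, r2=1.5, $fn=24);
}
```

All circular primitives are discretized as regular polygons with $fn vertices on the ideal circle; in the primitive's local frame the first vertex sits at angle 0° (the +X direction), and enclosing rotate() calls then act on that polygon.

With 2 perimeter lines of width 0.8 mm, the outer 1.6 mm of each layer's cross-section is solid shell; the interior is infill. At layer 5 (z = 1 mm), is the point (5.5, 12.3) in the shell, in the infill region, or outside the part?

shell

At z = 1 mm: the cube (footprint 18×13.5) is included at this height; the cube at (1.5, 0.5) is absent (z outside [1.5, 4.5]); the cone at (-1, 3) (r1=7.5→r2=1.5) has section circumradius 7.113 here — a regular 24-gon; After the difference (first − rest): starting from the 18×13.5 cube, the cone at (-1, 3) partially overlaps it — only the 49.79 mm² overlap (of its 157.13 mm²) is removed, clipping the outline — 1 connected region. Overall, the cross-section is a single solid region. The nearest boundary edge runs (0.00, 13.50)→(18.00, 13.50); distance from the point to it = 1.20 mm. The point is inside the cross-section, 1.20 mm from the nearest boundary — within the 1.6 mm shell band (2 × 0.8).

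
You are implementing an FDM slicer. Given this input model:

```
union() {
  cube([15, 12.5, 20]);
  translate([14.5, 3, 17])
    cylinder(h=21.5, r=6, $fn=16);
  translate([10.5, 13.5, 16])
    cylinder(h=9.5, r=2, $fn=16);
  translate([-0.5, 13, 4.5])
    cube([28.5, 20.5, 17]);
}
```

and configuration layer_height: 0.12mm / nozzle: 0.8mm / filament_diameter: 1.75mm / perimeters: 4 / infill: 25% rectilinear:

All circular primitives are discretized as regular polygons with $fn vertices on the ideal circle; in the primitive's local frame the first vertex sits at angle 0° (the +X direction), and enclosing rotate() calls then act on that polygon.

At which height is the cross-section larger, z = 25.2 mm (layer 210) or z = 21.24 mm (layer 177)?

Layer 210 (z = 25.2): the cube is absent (z outside [0, 20]); the cylinder at (14.5, 3): section is a regular 16-gon, circumradius r=6 (area = (16/2)·6.000²·sin(360°/16) = 110.21 mm²); the r=2 cylinder at (10.5, 13.5) gives a regular 16-gon of circumradius 2 (constant along its height) (area = (16/2)·2.000²·sin(360°/16) = 12.25 mm²); the cube at (-0.5, 13) does not reach this height (z outside [4.5, 21.5]); Merging all regions: the 2 present regions are separate (no shared area or edge), so areas and boundary lengths simply add and each stays a separate island — area = 122.46 mm². So its area = 122.46 mm². Layer 177 (z = 21.24): the cube is absent (z outside [0, 20]); the r=6 cylinder at (14.5, 3) gives a regular 16-gon of circumradius 6 (constant along its height) (area = (16/2)·6.000²·sin(360°/16) = 110.21 mm²); the r=2 cylinder at (10.5, 13.5) contributes a regular 16-gon of circumradius 2 (area = (16/2)·2.000²·sin(360°/16) = 12.25 mm²); the cube at (-0.5, 13) (footprint 28.5×20.5) is included at this height (area 584.25 mm²); Combining (union): the regions partially overlap — summed areas 706.71 mm² minus the doubly-counted overlap 8.07 mm² gives 698.64 mm² — area = 698.64 mm². So its area = 698.64 mm². Layer 177 is larger (698.64 vs 122.46 mm²).

layer 177 (z = 21.24 mm)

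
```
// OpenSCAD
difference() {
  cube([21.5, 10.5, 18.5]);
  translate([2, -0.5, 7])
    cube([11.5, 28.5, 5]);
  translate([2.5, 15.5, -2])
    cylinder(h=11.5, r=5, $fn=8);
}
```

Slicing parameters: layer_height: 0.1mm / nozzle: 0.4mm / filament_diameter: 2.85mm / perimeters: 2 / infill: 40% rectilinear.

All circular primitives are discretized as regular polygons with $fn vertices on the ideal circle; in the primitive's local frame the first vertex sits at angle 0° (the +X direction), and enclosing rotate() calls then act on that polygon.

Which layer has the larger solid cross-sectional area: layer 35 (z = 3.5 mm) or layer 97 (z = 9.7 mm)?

Layer 35 (z = 3.5): the 21.5×10.5 cube contributes its full rectangle (area 225.75 mm²); the cube at (2, -0.5) does not reach this height (z outside [7, 12]); the r=5 cylinder at (2.5, 15.5) contributes a regular 8-gon of circumradius 5 (area = (8/2)·5.000²·sin(360°/8) = 70.71 mm²); Subtracting the remaining from the first: starting from the 21.5×10.5 cube (225.75 mm²), the r=5 cylinder at (2.5, 15.5) misses the remaining region (no effect) — area = 225.75 mm². So its area = 225.75 mm². Layer 97 (z = 9.7): the 21.5×10.5 cube contributes its full rectangle (area 225.75 mm²); the 11.5×28.5 cube at (2, -0.5) contributes its full rectangle (area 327.75 mm²); the cylinder at (2.5, 15.5) is absent (z outside [-2, 9.5]); Taking the first minus the rest: starting from the 21.5×10.5 cube (225.75 mm²), the 11.5×28.5 cube at (2, -0.5) partially overlaps it — only the 120.75 mm² overlap (of its 327.75 mm²) is removed, clipping the outline — area = 105.00 mm². So its area = 105.00 mm². Layer 35 is larger (225.75 vs 105.00 mm²).

layer 35 (z = 3.5 mm)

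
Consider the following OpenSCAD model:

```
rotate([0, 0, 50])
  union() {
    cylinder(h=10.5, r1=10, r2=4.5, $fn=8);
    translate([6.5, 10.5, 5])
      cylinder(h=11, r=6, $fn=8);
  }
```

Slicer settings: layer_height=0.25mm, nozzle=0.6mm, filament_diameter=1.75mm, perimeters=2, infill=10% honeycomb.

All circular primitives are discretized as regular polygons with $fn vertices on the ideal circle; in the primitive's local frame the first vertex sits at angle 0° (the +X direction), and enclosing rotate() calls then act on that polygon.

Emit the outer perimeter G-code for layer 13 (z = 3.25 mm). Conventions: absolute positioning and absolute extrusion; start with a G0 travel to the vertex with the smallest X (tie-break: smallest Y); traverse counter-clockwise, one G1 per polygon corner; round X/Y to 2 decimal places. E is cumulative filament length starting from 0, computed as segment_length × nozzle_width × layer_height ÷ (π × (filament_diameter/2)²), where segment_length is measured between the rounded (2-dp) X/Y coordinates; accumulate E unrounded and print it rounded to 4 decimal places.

At z = 3.25 mm: the cone contributes a regular 8-gon of circumradius 8.298 (interpolated between r1=10 and r2=4.5 at t=0.310); the cylinder at (6.5, 10.5) is not intersected at this z (z outside [5, 16]); Combining (union): only the cone is present, so the union is just that shape — 1 connected region; (rotated 50° about Z; rotation is an isometry so areas/perimeters/island counts are preserved). The outline is a single polygon with 8 vertices. Extrusion per mm of travel: 0.6 × 0.25 / (π × 0.875²) = 0.062363. Accumulating E over each segment gives final E = 3.1692.

G0 X-8.27 Y-0.72 Z3.25
G1 X-5.33 Y-6.36 E0.3966
G1 X0.72 Y-8.27 E0.7923
G1 X6.36 Y-5.33 E1.1889
G1 X8.27 Y0.72 E1.5846
G1 X5.33 Y6.36 E1.9812
G1 X-0.72 Y8.27 E2.3769
G1 X-6.36 Y5.33 E2.7735
G1 X-8.27 Y-0.72 E3.1692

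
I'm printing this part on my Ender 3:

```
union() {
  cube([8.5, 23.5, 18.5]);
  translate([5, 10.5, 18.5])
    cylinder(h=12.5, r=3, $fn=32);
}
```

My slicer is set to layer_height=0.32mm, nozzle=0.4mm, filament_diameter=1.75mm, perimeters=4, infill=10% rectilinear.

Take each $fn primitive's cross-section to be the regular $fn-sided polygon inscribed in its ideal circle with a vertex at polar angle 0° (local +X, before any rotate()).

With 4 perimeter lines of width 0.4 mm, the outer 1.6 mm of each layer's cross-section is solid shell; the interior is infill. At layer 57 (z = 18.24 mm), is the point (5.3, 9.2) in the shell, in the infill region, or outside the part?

At z = 18.24 mm: the 8.5×23.5 cube contributes its full rectangle; the cylinder at (5, 10.5) is absent (z outside [18.5, 31]); Merging all regions: only the 8.5×23.5 cube is present, so the union is just that shape — 1 connected region. Overall, the cross-section is a single solid region. The nearest boundary edge runs (8.50, 0.00)→(8.50, 23.50); distance from the point to it = 3.20 mm. The point is inside the cross-section and 3.20 mm from the nearest boundary — more than the 1.6 mm shell width (4 × 0.4), so it's in the infill interior.

infill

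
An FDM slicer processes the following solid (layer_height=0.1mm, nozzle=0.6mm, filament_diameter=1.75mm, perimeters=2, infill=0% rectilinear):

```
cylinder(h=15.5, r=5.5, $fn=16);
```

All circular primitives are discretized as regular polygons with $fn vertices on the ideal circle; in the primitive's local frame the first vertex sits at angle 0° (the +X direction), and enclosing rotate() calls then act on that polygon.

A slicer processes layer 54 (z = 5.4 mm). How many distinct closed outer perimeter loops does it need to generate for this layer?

At z = 5.4 mm: the cylinder: section is a regular 16-gon, circumradius r=5.5. The result has 1 disconnected region.

1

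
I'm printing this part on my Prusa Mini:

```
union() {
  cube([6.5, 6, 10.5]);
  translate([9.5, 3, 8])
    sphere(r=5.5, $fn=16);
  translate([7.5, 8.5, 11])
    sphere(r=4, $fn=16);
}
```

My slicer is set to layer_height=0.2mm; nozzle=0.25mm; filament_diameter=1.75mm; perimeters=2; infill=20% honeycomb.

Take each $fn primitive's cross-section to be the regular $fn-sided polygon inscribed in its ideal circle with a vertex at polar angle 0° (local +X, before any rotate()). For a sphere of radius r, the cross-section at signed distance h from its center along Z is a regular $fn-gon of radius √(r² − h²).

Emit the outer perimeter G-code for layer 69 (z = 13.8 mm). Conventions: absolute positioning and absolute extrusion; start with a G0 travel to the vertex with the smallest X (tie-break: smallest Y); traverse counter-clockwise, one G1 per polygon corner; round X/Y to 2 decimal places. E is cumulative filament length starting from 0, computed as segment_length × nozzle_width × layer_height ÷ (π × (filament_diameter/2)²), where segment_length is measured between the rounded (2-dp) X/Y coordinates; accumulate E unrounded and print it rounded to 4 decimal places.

G0 X4.64 Y8.50 Z13.80
G1 X4.86 Y7.41 E0.0231
G1 X5.48 Y6.48 E0.0464
G1 X6.41 Y5.86 E0.0696
G1 X7.50 Y5.64 E0.0927
G1 X8.59 Y5.86 E0.1158
G1 X9.52 Y6.48 E0.1391
G1 X10.14 Y7.41 E0.1623
G1 X10.36 Y8.50 E0.1854
G1 X10.14 Y9.59 E0.2085
G1 X9.52 Y10.52 E0.2318
G1 X8.59 Y11.14 E0.2550
G1 X7.50 Y11.36 E0.2781
G1 X6.41 Y11.14 E0.3012
G1 X5.48 Y10.52 E0.3245
G1 X4.86 Y9.59 E0.3477
G1 X4.64 Y8.50 E0.3708

At z = 13.8 mm: the cube is not intersected at this z (z outside [0, 10.5]); the sphere at (9.5, 3) does not reach this height (|z−center|=5.800 > r=5.5); the r=4 sphere at (7.5, 8.5) slices to a regular 16-gon of circumradius 2.857 (√(r²−h²) with h=2.8 from center); Taking the union: only the r=4 sphere at (7.5, 8.5) is present, so the union is just that shape — 1 connected region. The outline is a single polygon with 16 vertices. Extrusion per mm of travel: 0.25 × 0.2 / (π × 0.875²) = 0.020788. Accumulating E over each segment gives final E = 0.3708.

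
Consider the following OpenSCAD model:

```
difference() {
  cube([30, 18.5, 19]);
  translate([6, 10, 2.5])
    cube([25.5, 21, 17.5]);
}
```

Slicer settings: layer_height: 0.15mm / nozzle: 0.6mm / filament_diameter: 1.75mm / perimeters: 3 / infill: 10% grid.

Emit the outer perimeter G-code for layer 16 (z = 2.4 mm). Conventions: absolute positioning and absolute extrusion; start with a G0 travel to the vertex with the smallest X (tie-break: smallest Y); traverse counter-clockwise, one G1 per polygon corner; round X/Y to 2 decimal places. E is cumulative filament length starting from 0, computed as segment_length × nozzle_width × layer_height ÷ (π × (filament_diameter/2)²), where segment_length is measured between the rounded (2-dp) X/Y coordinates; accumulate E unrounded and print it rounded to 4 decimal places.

G0 X0.00 Y0.00 Z2.40
G1 X30.00 Y0.00 E1.1225
G1 X30.00 Y18.50 E1.8148
G1 X0.00 Y18.50 E2.9373
G1 X0.00 Y0.00 E3.6295

At z = 2.4 mm: the 30×18.5 cube contributes its full rectangle; the cube at (6, 10) is absent (z outside [2.5, 20]); After the difference (first − rest): none of the subtracted shapes is present at this height, so the 30×18.5 cube is unchanged — 1 connected region. The outline is a single polygon with 4 vertices. Extrusion per mm of travel: 0.6 × 0.15 / (π × 0.875²) = 0.037418. Accumulating E over each segment gives final E = 3.6295.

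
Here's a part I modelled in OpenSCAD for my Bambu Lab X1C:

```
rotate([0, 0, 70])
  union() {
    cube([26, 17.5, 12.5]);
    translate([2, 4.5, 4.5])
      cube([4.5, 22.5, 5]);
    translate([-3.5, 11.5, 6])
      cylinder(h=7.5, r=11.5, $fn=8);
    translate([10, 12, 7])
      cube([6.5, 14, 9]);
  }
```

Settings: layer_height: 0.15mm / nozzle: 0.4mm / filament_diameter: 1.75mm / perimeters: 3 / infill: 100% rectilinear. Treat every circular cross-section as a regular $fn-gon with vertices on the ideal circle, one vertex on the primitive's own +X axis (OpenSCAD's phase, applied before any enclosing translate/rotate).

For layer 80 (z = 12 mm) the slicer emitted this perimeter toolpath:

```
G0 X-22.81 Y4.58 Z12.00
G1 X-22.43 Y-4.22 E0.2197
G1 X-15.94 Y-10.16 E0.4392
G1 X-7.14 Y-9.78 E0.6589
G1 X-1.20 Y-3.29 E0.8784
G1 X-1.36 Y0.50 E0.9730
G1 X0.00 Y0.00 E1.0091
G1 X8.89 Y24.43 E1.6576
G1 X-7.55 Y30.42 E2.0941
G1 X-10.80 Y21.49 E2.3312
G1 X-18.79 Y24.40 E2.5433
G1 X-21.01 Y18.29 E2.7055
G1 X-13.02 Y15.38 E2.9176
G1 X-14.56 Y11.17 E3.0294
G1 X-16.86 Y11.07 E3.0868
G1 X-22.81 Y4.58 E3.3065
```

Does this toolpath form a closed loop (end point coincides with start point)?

Start point (G0): (-22.81, 4.58). End point (last G1): the path returns to the start — closed.

yes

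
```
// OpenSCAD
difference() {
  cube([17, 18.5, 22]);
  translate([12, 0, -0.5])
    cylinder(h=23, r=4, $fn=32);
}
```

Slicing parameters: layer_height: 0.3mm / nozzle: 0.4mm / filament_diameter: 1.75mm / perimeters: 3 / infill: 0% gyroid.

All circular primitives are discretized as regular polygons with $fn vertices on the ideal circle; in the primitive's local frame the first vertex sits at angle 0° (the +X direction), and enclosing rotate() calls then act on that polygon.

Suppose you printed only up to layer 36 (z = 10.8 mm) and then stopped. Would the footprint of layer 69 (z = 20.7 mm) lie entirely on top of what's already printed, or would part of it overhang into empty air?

Compare the two slices. At z = 10.8: the cube is present — its section is the full 17×18.5 rectangle (area 314.50 mm²); the r=4 cylinder at (12, 0) contributes a regular 32-gon of circumradius 4 (area = (32/2)·4.000²·sin(360°/32) = 49.94 mm²); After the difference (first − rest): starting from the 17×18.5 cube (314.50 mm²), the r=4 cylinder at (12, 0) partially overlaps it — only the 24.97 mm² overlap (of its 49.94 mm²) is removed, clipping the outline — area = 289.53 mm². At z = 20.7: the cube is present — its section is the full 17×18.5 rectangle (area 314.50 mm²); the cylinder at (12, 0): section is a regular 32-gon, circumradius r=4 (area = (32/2)·4.000²·sin(360°/32) = 49.94 mm²); After the difference (first − rest): starting from the 17×18.5 cube (314.50 mm²), the r=4 cylinder at (12, 0) partially overlaps it — only the 24.97 mm² overlap (of its 49.94 mm²) is removed, clipping the outline — area = 289.53 mm². Checking containment: the cross-section at z = 20.7 is a subset of the cross-section at z = 10.8.

entirely on top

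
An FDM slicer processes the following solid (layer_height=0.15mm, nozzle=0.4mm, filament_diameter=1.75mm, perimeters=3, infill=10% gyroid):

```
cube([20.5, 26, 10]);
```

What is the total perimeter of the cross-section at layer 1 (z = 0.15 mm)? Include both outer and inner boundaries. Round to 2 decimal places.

At z = 0.15 mm: the cube (footprint 20.5×26) is included at this height (perimeter 93.00 mm). Overall, the cross-section is a single solid region. Total boundary length (outer) = 93.00 mm.

93.00 mm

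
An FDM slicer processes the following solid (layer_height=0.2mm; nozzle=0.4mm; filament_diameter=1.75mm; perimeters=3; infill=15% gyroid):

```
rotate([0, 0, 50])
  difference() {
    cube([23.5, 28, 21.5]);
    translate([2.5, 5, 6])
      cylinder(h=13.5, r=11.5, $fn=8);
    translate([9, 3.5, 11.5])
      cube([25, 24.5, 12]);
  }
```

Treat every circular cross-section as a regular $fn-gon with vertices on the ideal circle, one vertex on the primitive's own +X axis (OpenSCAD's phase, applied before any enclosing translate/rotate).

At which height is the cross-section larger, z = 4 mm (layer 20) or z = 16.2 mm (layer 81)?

layer 20 (z = 4 mm)

Layer 20 (z = 4): the 23.5×28 cube contributes its full rectangle (area 658.00 mm²); the cylinder at (2.5, 5) is not intersected at this z (z outside [6, 19.5]); the cube at (9, 3.5) is absent (z outside [11.5, 23.5]); After the difference (first − rest): none of the subtracted shapes is present at this height, so the 23.5×28 cube is unchanged — area = 658.00 mm²; (rotated 50° about Z; rotation is an isometry so areas/perimeters/island counts are preserved). So its area = 658.00 mm². Layer 81 (z = 16.2): the cube (footprint 23.5×28) is included at this height (area 658.00 mm²); the r=11.5 cylinder at (2.5, 5) gives a regular 8-gon of circumradius 11.5 (constant along its height) (area = (8/2)·11.500²·sin(360°/8) = 374.06 mm²); the cube at (9, 3.5) is present — its section is the full 25×24.5 rectangle (area 612.50 mm²); Taking the first minus the rest: starting from the 23.5×28 cube (658.00 mm²), the r=11.5 cylinder at (2.5, 5) partially overlaps it — only the 185.79 mm² overlap (of its 374.06 mm²) is removed, clipping the outline; the 25×24.5 cube at (9, 3.5) partially overlaps it — only the 320.70 mm² overlap (of its 612.50 mm²) is removed, clipping the outline — area = 151.51 mm²; (rotated 50° about Z; rotation is an isometry so areas/perimeters/island counts are preserved). So its area = 151.51 mm². Layer 20 is larger (658.00 vs 151.51 mm²).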